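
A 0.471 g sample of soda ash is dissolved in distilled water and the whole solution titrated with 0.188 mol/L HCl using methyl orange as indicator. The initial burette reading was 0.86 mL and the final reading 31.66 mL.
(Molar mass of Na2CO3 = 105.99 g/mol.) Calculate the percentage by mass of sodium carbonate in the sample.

Na2CO3 + 2 HCl → 2 NaCl + H2O + CO2
n(HCl) = 0.0308 L × 0.188 mol/L = 5.79 × 10^-3 mol
From the 1:2 ratio, n(Na2CO3) = 1/2 × 5.79 × 10^-3 = 2.90 × 10^-3 mol
mass of Na2CO3 = 2.90 × 10^-3 × 105.99 g/mol = 0.307 g
% Na2CO3 = 0.307 / 0.471 × 100 = 65.2 %

65.2 %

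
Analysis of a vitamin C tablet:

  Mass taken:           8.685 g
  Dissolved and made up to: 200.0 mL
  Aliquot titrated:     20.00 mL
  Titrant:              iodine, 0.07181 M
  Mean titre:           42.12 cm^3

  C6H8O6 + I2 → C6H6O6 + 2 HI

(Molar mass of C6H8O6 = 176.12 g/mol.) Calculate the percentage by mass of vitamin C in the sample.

61.34 %

n(I2) per titration = 0.04212 × 0.07181 = 3.025 × 10^-3 mol
n(C6H8O6) in each aliquot = 3.025 × 10^-3 mol (1:1 ratio)
n(C6H8O6) in the whole flask = 3.025 × 10^-3 × 200.0/20.00 = 0.03025 mol
mass of C6H8O6 = 0.03025 × 176.12 = 5.327 g
% C6H8O6 = 5.327 / 8.685 × 100 = 61.34 %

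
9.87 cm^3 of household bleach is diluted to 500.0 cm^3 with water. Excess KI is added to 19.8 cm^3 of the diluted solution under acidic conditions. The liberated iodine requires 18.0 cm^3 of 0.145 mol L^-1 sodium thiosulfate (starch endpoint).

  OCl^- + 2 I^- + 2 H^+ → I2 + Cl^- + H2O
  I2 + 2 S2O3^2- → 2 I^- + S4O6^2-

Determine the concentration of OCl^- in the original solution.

3.34 mol/L

n(S2O3^2-) = 0.0180 × 0.145 = 2.61 × 10^-3 mol
n(I2) = n(S2O3^2-)/2 = 1.30 × 10^-3 mol
n(OCl^-) in the aliquot = 1.30 × 10^-3 mol (1:1 ratio)
[OCl^-]_dilute = 1.30 × 10^-3 / 0.0198 = 0.0659 mol/L
[OCl^-]_original = 0.0659 × 500.0/9.87 = 3.34 mol/L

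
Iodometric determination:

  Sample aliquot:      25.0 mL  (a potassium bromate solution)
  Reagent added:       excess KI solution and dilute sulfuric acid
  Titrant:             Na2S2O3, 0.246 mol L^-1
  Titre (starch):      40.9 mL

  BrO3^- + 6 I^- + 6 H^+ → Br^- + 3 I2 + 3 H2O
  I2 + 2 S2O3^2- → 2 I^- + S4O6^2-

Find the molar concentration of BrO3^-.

0.0671 mol/L

n(S2O3^2-) = 0.0409 × 0.246 = 0.0101 mol
n(I2) = n(S2O3^2-)/2 = 5.03 × 10^-3 mol
From the 1:3 ratio, n(BrO3^-) in the aliquot = 1/3 × 5.03 × 10^-3 = 1.68 × 10^-3 mol
[BrO3^-] = 1.68 × 10^-3 / 0.0250 = 0.0671 mol/L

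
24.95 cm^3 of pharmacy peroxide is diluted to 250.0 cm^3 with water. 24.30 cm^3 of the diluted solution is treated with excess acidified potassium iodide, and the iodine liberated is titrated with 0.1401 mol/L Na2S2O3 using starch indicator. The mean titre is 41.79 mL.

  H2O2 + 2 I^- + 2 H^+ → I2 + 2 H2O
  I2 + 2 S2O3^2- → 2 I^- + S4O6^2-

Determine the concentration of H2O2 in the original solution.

n(S2O3^2-) = 0.04179 × 0.1401 = 5.855 × 10^-3 mol
n(I2) = n(S2O3^2-)/2 = 2.927 × 10^-3 mol
n(H2O2) in the aliquot = 2.927 × 10^-3 mol (1:1 ratio)
[H2O2]_dilute = 2.927 × 10^-3 / 0.02430 = 0.1205 mol/L
[H2O2]_original = 0.1205 × 250.0/24.95 = 1.207 mol/L

1.207 mol/L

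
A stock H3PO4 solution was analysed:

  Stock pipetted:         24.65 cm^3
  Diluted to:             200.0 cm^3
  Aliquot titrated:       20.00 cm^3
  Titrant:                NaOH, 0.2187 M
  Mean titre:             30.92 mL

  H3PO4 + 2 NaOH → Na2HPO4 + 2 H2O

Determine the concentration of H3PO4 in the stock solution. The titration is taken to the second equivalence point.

1.372 M

n(NaOH) = 0.03092 × 0.2187 = 6.762 × 10^-3 mol
From the 1:2 ratio, n(H3PO4) in the aliquot = 1/2 × 6.762 × 10^-3 = 3.381 × 10^-3 mol
[H3PO4]_dilute = 3.381 × 10^-3 / 0.02000 = 0.1691 mol/L
Dilution factor = 200.0 / 24.65 = 8.114
[H3PO4]_stock = 0.1691 × 8.114 = 1.372 mol/L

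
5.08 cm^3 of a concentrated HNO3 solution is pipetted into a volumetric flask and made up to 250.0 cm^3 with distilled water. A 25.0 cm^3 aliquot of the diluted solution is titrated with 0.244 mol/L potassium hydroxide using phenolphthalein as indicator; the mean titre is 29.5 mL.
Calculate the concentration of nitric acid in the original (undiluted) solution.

HNO3 + KOH → KNO3 + H2O
n(KOH) = 0.0295 × 0.244 = 7.20 × 10^-3 mol
n(HNO3) in the aliquot = 7.20 × 10^-3 mol (1:1 ratio)
[HNO3]_dilute = 7.20 × 10^-3 / 0.0250 = 0.288 mol/L
Dilution factor = 250.0 / 5.08 = 49.21
[HNO3]_stock = 0.288 × 49.21 = 14.2 mol/L

14.2 mol/L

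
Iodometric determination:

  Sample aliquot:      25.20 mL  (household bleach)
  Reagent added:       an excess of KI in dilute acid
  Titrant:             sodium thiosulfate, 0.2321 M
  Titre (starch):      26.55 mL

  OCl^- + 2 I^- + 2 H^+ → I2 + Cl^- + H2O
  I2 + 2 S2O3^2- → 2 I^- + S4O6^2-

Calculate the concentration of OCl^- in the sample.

n(S2O3^2-) = 0.02655 × 0.2321 = 6.162 × 10^-3 mol
n(I2) = n(S2O3^2-)/2 = 3.081 × 10^-3 mol
n(OCl^-) in the aliquot = 3.081 × 10^-3 mol (1:1 ratio)
[OCl^-] = 3.081 × 10^-3 / 0.02520 = 0.1223 mol/L

0.1223 M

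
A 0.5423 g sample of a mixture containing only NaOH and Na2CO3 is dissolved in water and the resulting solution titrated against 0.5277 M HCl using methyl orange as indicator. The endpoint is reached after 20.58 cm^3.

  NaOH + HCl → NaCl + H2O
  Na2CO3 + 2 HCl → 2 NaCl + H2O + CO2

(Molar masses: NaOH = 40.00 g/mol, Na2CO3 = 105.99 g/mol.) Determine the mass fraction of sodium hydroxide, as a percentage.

n(HCl) = 0.02058 × 0.5277 = 0.01086 mol
Let x = n(NaOH), y = n(Na2CO3).
Titrant: 1x + 2y = 0.01086;  mass: 40.00x + 105.99y = 0.5423
Solving, x = 2.557 × 10^-3 mol, y = 4.151 × 10^-3 mol
mass of NaOH = 2.557 × 10^-3 × 40.00 = 0.1023 g
% NaOH = 0.1023 / 0.5423 × 100 = 18.86 %

18.86 %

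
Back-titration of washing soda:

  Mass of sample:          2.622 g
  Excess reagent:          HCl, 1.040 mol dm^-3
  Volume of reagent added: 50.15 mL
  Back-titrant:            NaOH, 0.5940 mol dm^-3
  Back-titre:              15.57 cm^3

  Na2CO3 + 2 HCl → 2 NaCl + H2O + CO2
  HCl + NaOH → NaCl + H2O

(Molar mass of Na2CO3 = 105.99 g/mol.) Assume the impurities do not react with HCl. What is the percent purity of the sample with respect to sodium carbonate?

86.72 %

n(HCl) added = 0.05015 × 1.040 = 0.05216 mol
n(NaOH) used in back-titration = 0.01557 × 0.5940 = 9.249 × 10^-3 mol
n(HCl) left over = 9.249 × 10^-3 mol (1:1 ratio)
n(HCl) consumed by analyte = 0.05216 − 9.249 × 10^-3 = 0.04291 mol
From the 1:2 ratio, n(Na2CO3) = 1/2 × 0.04291 = 0.02145 mol
mass of Na2CO3 = 0.02145 × 105.99 = 2.274 g
% Na2CO3 = 2.274 / 2.622 × 100 = 86.72 %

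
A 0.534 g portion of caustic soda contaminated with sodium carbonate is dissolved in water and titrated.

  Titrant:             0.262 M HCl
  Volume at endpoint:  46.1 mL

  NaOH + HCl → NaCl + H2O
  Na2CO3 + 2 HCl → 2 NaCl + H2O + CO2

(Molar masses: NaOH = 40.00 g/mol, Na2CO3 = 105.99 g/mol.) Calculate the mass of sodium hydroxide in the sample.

0.327 g

n(HCl) = 0.0461 × 0.262 = 0.0121 mol
Let x = n(NaOH), y = n(Na2CO3).
Titrant: 1x + 2y = 0.0121;  mass: 40.00x + 105.99y = 0.534
Solving, x = 8.16 × 10^-3 mol, y = 1.96 × 10^-3 mol
mass of NaOH = 8.16 × 10^-3 × 40.00 = 0.327 g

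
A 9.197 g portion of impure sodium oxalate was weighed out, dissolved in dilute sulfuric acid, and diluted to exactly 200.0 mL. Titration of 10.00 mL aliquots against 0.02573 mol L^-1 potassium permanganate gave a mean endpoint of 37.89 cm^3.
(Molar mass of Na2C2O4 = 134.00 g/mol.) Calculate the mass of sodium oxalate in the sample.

2 MnO4^- + 5 C2O4^2- + 16 H^+ → 2 Mn^2+ + 10 CO2 + 8 H2O
n(KMnO4) per titration = 0.03789 × 0.02573 = 9.749 × 10^-4 mol
From the 5:2 ratio, n(Na2C2O4) in each aliquot = 5/2 × 9.749 × 10^-4 = 2.437 × 10^-3 mol
n(Na2C2O4) in the whole flask = 2.437 × 10^-3 × 200.0/10.00 = 0.04875 mol
mass of Na2C2O4 = 0.04875 × 134.00 = 6.532 g

6.532 g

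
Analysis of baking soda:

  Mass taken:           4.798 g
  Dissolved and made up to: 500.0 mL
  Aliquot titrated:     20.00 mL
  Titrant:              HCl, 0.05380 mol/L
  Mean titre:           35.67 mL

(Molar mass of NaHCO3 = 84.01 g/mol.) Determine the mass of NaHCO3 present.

4.030 g

NaHCO3 + HCl → NaCl + H2O + CO2
n(HCl) per titration = 0.03567 × 0.05380 = 1.919 × 10^-3 mol
n(NaHCO3) in each aliquot = 1.919 × 10^-3 mol (1:1 ratio)
n(NaHCO3) in the whole flask = 1.919 × 10^-3 × 500.0/20.00 = 0.04798 mol
mass of NaHCO3 = 0.04798 × 84.01 = 4.030 g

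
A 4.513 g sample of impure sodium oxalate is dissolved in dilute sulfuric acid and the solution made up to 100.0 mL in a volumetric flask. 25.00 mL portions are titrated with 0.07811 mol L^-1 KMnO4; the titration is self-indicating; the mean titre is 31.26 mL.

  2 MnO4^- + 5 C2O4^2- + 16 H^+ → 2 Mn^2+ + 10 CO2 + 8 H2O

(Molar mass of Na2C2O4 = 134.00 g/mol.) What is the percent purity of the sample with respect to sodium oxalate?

n(KMnO4) per titration = 0.03126 × 0.07811 = 2.442 × 10^-3 mol
From the 5:2 ratio, n(Na2C2O4) in each aliquot = 5/2 × 2.442 × 10^-3 = 6.104 × 10^-3 mol
n(Na2C2O4) in the whole flask = 6.104 × 10^-3 × 100.0/25.00 = 0.02442 mol
mass of Na2C2O4 = 0.02442 × 134.00 = 3.272 g
% Na2C2O4 = 3.272 / 4.513 × 100 = 72.50 %

72.50 %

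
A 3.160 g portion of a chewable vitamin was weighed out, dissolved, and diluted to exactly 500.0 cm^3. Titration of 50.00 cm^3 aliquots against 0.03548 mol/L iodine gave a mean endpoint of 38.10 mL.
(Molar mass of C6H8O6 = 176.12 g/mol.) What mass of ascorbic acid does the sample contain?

C6H8O6 + I2 → C6H6O6 + 2 HI
n(I2) per titration = 0.03810 × 0.03548 = 1.352 × 10^-3 mol
n(C6H8O6) in each aliquot = 1.352 × 10^-3 mol (1:1 ratio)
n(C6H8O6) in the whole flask = 1.352 × 10^-3 × 500.0/50.00 = 0.01352 mol
mass of C6H8O6 = 0.01352 × 176.12 = 2.381 g

2.381 g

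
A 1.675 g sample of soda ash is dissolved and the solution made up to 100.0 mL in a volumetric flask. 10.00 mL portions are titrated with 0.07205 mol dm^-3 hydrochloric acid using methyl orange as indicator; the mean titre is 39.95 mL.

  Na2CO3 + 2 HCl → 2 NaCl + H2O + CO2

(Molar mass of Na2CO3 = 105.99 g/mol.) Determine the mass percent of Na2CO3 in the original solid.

n(HCl) per titration = 0.03995 × 0.07205 = 2.878 × 10^-3 mol
From the 1:2 ratio, n(Na2CO3) in each aliquot = 1/2 × 2.878 × 10^-3 = 1.439 × 10^-3 mol
n(Na2CO3) in the whole flask = 1.439 × 10^-3 × 100.0/10.00 = 0.01439 mol
mass of Na2CO3 = 0.01439 × 105.99 = 1.525 g
% Na2CO3 = 1.525 / 1.675 × 100 = 91.07 %

91.07 %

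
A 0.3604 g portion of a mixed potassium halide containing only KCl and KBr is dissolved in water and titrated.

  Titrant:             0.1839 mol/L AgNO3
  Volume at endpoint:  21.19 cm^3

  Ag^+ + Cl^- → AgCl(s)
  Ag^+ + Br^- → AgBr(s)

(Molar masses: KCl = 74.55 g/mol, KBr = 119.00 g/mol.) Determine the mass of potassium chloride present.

0.1733 g

n(AgNO3) = 0.02119 × 0.1839 = 3.897 × 10^-3 mol
Let x = n(KCl), y = n(KBr).
Titrant: 1x + 1y = 3.897 × 10^-3;  mass: 74.55x + 119.00y = 0.3604
Solving, x = 2.325 × 10^-3 mol, y = 1.572 × 10^-3 mol
mass of KCl = 2.325 × 10^-3 × 74.55 = 0.1733 g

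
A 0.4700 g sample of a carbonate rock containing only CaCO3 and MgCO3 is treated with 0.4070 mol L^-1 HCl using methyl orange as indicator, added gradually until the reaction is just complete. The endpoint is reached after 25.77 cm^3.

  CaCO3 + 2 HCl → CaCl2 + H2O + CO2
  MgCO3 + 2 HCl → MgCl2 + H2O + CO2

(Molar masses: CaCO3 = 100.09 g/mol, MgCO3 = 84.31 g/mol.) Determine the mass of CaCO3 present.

0.1767 g

n(HCl) = 0.02577 × 0.4070 = 0.01049 mol
Let x = n(CaCO3), y = n(MgCO3).
Titrant: 2x + 2y = 0.01049;  mass: 100.09x + 84.31y = 0.4700
Solving, x = 1.766 × 10^-3 mol, y = 3.479 × 10^-3 mol
mass of CaCO3 = 1.766 × 10^-3 × 100.09 = 0.1767 g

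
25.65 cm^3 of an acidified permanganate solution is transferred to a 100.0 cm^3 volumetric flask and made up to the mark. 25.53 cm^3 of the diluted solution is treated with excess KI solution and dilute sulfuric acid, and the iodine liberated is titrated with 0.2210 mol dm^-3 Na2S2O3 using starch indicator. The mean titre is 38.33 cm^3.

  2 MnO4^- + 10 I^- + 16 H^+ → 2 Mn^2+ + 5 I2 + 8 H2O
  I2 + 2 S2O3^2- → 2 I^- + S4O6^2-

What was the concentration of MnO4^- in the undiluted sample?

0.2587 mol/L

n(S2O3^2-) = 0.03833 × 0.2210 = 8.471 × 10^-3 mol
n(I2) = n(S2O3^2-)/2 = 4.235 × 10^-3 mol
From the 2:5 ratio, n(MnO4^-) in the aliquot = 2/5 × 4.235 × 10^-3 = 1.694 × 10^-3 mol
[MnO4^-]_dilute = 1.694 × 10^-3 / 0.02553 = 0.06636 mol/L
[MnO4^-]_original = 0.06636 × 100.0/25.65 = 0.2587 mol/L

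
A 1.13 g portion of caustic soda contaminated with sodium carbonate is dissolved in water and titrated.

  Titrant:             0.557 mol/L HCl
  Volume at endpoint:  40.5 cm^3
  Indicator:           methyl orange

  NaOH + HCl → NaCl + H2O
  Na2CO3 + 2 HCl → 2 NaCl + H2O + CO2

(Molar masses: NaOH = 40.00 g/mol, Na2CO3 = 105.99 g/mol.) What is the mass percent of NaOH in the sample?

n(HCl) = 0.0405 × 0.557 = 0.0226 mol
Let x = n(NaOH), y = n(Na2CO3).
Titrant: 1x + 2y = 0.0226;  mass: 40.00x + 105.99y = 1.13
Solving, x = 5.04 × 10^-3 mol, y = 8.76 × 10^-3 mol
mass of NaOH = 5.04 × 10^-3 × 40.00 = 0.202 g
% NaOH = 0.202 / 1.13 × 100 = 17.8 %

17.8 %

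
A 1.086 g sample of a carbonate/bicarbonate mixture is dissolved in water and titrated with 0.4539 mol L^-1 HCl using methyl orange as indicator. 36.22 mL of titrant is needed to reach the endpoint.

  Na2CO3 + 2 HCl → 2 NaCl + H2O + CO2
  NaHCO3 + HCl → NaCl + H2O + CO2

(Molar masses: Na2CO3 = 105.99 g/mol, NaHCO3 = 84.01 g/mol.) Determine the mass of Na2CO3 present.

n(HCl) = 0.03622 × 0.4539 = 0.01644 mol
Let x = n(Na2CO3), y = n(NaHCO3).
Titrant: 2x + 1y = 0.01644;  mass: 105.99x + 84.01y = 1.086
Solving, x = 4.758 × 10^-3 mol, y = 6.924 × 10^-3 mol
mass of Na2CO3 = 4.758 × 10^-3 × 105.99 = 0.5043 g

0.5043 g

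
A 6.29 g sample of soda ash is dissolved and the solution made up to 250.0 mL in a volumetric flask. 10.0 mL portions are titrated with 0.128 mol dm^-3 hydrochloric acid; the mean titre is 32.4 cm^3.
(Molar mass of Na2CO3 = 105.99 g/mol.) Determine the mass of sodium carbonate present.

5.49 g

Na2CO3 + 2 HCl → 2 NaCl + H2O + CO2
n(HCl) per titration = 0.0324 × 0.128 = 4.15 × 10^-3 mol
From the 1:2 ratio, n(Na2CO3) in each aliquot = 1/2 × 4.15 × 10^-3 = 2.07 × 10^-3 mol
n(Na2CO3) in the whole flask = 2.07 × 10^-3 × 250.0/10.0 = 0.0518 mol
mass of Na2CO3 = 0.0518 × 105.99 = 5.49 g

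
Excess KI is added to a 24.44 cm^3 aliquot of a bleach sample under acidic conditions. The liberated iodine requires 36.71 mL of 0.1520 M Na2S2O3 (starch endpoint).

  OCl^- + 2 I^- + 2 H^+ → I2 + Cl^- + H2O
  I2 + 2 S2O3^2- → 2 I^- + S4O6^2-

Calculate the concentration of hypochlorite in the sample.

0.1142 M

n(S2O3^2-) = 0.03671 × 0.1520 = 5.580 × 10^-3 mol
n(I2) = n(S2O3^2-)/2 = 2.790 × 10^-3 mol
n(OCl^-) in the aliquot = 2.790 × 10^-3 mol (1:1 ratio)
[OCl^-] = 2.790 × 10^-3 / 0.02444 = 0.1142 mol/L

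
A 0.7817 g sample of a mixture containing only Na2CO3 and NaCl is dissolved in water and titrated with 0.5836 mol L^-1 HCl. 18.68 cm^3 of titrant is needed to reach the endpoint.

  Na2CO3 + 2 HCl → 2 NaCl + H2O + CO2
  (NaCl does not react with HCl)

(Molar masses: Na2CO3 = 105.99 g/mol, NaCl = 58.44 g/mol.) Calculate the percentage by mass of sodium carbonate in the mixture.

73.91 %

n(HCl) = 0.01868 × 0.5836 = 0.01090 mol
Let x = n(Na2CO3), y = n(NaCl).
Titrant: 2x = 0.01090;  mass: 105.99x + 58.44y = 0.7817
Solving, x = 5.451 × 10^-3 mol, y = 3.490 × 10^-3 mol
mass of Na2CO3 = 5.451 × 10^-3 × 105.99 = 0.5777 g
% Na2CO3 = 0.5777 / 0.7817 × 100 = 73.91 %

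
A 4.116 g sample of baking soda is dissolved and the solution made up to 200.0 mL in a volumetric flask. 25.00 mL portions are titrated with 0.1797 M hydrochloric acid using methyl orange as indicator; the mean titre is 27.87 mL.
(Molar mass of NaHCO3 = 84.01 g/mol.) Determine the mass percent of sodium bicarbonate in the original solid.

81.78 %

NaHCO3 + HCl → NaCl + H2O + CO2
n(HCl) per titration = 0.02787 × 0.1797 = 5.008 × 10^-3 mol
n(NaHCO3) in each aliquot = 5.008 × 10^-3 mol (1:1 ratio)
n(NaHCO3) in the whole flask = 5.008 × 10^-3 × 200.0/25.00 = 0.04007 mol
mass of NaHCO3 = 0.04007 × 84.01 = 3.366 g
% NaHCO3 = 3.366 / 4.116 × 100 = 81.78 %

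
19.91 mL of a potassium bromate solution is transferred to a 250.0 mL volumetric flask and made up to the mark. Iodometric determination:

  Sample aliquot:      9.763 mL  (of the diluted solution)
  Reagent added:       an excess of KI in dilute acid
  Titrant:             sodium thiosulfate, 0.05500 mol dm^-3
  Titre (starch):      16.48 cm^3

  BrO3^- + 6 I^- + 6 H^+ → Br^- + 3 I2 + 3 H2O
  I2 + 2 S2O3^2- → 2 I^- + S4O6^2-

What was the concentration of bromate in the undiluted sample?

n(S2O3^2-) = 0.01648 × 0.05500 = 9.064 × 10^-4 mol
n(I2) = n(S2O3^2-)/2 = 4.532 × 10^-4 mol
From the 1:3 ratio, n(BrO3^-) in the aliquot = 1/3 × 4.532 × 10^-4 = 1.511 × 10^-4 mol
[BrO3^-]_dilute = 1.511 × 10^-4 / 0.009763 = 0.01547 mol/L
[BrO3^-]_original = 0.01547 × 250.0/19.91 = 0.1943 mol/L

0.1943 mol/L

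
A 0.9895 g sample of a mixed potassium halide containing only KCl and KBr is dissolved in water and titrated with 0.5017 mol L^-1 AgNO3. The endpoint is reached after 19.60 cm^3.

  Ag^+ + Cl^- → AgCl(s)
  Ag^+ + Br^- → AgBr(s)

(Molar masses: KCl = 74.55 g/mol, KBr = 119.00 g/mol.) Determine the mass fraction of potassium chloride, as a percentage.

30.62 %

n(AgNO3) = 0.01960 × 0.5017 = 9.833 × 10^-3 mol
Let x = n(KCl), y = n(KBr).
Titrant: 1x + 1y = 9.833 × 10^-3;  mass: 74.55x + 119.00y = 0.9895
Solving, x = 4.064 × 10^-3 mol, y = 5.769 × 10^-3 mol
mass of KCl = 4.064 × 10^-3 × 74.55 = 0.3030 g
% KCl = 0.3030 / 0.9895 × 100 = 30.62 %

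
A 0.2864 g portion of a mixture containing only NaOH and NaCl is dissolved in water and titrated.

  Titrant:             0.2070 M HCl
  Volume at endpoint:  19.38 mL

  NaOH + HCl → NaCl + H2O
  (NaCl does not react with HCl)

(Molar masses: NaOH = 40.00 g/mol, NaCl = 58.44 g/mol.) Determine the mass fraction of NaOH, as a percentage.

56.03 %

n(HCl) = 0.01938 × 0.2070 = 4.012 × 10^-3 mol
Let x = n(NaOH), y = n(NaCl).
Titrant: 1x = 4.012 × 10^-3;  mass: 40.00x + 58.44y = 0.2864
Solving, x = 4.012 × 10^-3 mol, y = 2.155 × 10^-3 mol
mass of NaOH = 4.012 × 10^-3 × 40.00 = 0.1605 g
% NaOH = 0.1605 / 0.2864 × 100 = 56.03 %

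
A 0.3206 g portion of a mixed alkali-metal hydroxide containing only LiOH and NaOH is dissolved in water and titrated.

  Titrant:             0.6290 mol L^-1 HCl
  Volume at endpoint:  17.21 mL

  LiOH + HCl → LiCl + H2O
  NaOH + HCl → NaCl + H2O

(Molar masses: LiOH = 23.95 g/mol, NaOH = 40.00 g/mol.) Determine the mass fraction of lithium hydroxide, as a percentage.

n(HCl) = 0.01721 × 0.6290 = 0.01083 mol
Let x = n(LiOH), y = n(NaOH).
Titrant: 1x + 1y = 0.01083;  mass: 23.95x + 40.00y = 0.3206
Solving, x = 7.003 × 10^-3 mol, y = 3.822 × 10^-3 mol
mass of LiOH = 7.003 × 10^-3 × 23.95 = 0.1677 g
% LiOH = 0.1677 / 0.3206 × 100 = 52.32 %

52.32 %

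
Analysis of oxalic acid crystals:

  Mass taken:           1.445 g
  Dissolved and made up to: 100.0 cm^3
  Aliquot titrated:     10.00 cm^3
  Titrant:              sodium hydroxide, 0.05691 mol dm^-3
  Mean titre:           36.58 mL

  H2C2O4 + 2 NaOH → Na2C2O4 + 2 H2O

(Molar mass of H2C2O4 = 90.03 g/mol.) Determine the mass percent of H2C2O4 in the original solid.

64.85 %

n(NaOH) per titration = 0.03658 × 0.05691 = 2.082 × 10^-3 mol
From the 1:2 ratio, n(H2C2O4) in each aliquot = 1/2 × 2.082 × 10^-3 = 1.041 × 10^-3 mol
n(H2C2O4) in the whole flask = 1.041 × 10^-3 × 100.0/10.00 = 0.01041 mol
mass of H2C2O4 = 0.01041 × 90.03 = 0.9371 g
% H2C2O4 = 0.9371 / 1.445 × 100 = 64.85 %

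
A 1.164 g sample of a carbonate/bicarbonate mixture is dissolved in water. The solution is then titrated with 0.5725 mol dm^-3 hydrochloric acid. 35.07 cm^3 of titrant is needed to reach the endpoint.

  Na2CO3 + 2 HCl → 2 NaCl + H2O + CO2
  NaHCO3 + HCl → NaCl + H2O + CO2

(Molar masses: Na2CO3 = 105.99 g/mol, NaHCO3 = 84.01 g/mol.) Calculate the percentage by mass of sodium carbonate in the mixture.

n(HCl) = 0.03507 × 0.5725 = 0.02008 mol
Let x = n(Na2CO3), y = n(NaHCO3).
Titrant: 2x + 1y = 0.02008;  mass: 105.99x + 84.01y = 1.164
Solving, x = 8.427 × 10^-3 mol, y = 3.224 × 10^-3 mol
mass of Na2CO3 = 8.427 × 10^-3 × 105.99 = 0.8932 g
% Na2CO3 = 0.8932 / 1.164 × 100 = 76.73 %

76.73 %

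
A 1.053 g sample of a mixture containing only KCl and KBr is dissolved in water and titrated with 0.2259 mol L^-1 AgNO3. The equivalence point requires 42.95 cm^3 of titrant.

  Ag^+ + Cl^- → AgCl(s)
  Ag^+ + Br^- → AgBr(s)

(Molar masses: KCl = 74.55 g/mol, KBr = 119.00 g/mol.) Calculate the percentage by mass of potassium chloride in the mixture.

16.18 %

n(AgNO3) = 0.04295 × 0.2259 = 9.702 × 10^-3 mol
Let x = n(KCl), y = n(KBr).
Titrant: 1x + 1y = 9.702 × 10^-3;  mass: 74.55x + 119.00y = 1.053
Solving, x = 2.285 × 10^-3 mol, y = 7.417 × 10^-3 mol
mass of KCl = 2.285 × 10^-3 × 74.55 = 0.1704 g
% KCl = 0.1704 / 1.053 × 100 = 16.18 %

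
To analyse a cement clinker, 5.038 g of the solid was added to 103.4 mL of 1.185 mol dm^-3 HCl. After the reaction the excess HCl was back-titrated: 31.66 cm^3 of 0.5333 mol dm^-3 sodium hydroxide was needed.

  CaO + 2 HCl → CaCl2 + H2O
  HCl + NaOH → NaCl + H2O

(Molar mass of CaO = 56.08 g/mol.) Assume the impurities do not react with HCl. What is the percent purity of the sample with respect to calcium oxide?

58.80 %

n(HCl) added = 0.1034 × 1.185 = 0.1225 mol
n(NaOH) used in back-titration = 0.03166 × 0.5333 = 0.01688 mol
n(HCl) left over = 0.01688 mol (1:1 ratio)
n(HCl) consumed by analyte = 0.1225 − 0.01688 = 0.1056 mol
From the 1:2 ratio, n(CaO) = 1/2 × 0.1056 = 0.05282 mol
mass of CaO = 0.05282 × 56.08 = 2.962 g
% CaO = 2.962 / 5.038 × 100 = 58.80 %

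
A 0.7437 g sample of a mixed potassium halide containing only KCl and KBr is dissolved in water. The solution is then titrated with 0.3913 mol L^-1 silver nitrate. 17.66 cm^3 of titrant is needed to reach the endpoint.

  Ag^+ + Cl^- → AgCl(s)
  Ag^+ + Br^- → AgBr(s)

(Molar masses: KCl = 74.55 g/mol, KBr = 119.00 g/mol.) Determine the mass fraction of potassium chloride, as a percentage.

17.73 %

n(AgNO3) = 0.01766 × 0.3913 = 6.910 × 10^-3 mol
Let x = n(KCl), y = n(KBr).
Titrant: 1x + 1y = 6.910 × 10^-3;  mass: 74.55x + 119.00y = 0.7437
Solving, x = 1.769 × 10^-3 mol, y = 5.141 × 10^-3 mol
mass of KCl = 1.769 × 10^-3 × 74.55 = 0.1319 g
% KCl = 0.1319 / 0.7437 × 100 = 17.73 %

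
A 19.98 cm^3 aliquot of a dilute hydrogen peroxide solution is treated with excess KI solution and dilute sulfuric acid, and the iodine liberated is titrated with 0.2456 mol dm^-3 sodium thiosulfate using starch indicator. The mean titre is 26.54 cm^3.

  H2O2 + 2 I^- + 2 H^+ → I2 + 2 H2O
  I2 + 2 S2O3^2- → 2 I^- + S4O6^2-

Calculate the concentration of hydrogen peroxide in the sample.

n(S2O3^2-) = 0.02654 × 0.2456 = 6.518 × 10^-3 mol
n(I2) = n(S2O3^2-)/2 = 3.259 × 10^-3 mol
n(H2O2) in the aliquot = 3.259 × 10^-3 mol (1:1 ratio)
[H2O2] = 3.259 × 10^-3 / 0.01998 = 0.1631 mol/L

0.1631 mol/L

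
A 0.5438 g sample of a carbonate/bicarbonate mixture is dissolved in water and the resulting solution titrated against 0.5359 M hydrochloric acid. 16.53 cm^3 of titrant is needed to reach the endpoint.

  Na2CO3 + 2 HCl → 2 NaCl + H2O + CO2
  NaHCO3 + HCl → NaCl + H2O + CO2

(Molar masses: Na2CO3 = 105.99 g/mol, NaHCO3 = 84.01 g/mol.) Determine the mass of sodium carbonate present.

n(HCl) = 0.01653 × 0.5359 = 8.858 × 10^-3 mol
Let x = n(Na2CO3), y = n(NaHCO3).
Titrant: 2x + 1y = 8.858 × 10^-3;  mass: 105.99x + 84.01y = 0.5438
Solving, x = 3.231 × 10^-3 mol, y = 2.397 × 10^-3 mol
mass of Na2CO3 = 3.231 × 10^-3 × 105.99 = 0.3424 g

0.3424 g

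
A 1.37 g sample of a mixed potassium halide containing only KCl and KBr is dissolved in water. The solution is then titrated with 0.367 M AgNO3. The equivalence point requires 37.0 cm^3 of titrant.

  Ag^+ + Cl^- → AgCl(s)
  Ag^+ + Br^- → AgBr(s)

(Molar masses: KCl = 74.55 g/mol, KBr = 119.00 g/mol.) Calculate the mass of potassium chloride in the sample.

0.412 g

n(AgNO3) = 0.0370 × 0.367 = 0.0136 mol
Let x = n(KCl), y = n(KBr).
Titrant: 1x + 1y = 0.0136;  mass: 74.55x + 119.00y = 1.37
Solving, x = 5.53 × 10^-3 mol, y = 8.05 × 10^-3 mol
mass of KCl = 5.53 × 10^-3 × 74.55 = 0.412 g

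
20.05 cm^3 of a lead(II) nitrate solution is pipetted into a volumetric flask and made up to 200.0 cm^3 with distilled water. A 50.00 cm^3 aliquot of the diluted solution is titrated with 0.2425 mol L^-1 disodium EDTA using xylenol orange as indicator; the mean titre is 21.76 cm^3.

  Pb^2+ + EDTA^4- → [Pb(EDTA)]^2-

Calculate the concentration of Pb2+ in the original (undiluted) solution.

1.053 mol/L

n(EDTA) = 0.02176 × 0.2425 = 5.277 × 10^-3 mol
n(Pb2+) in the aliquot = 5.277 × 10^-3 mol (1:1 ratio)
[Pb2+]_dilute = 5.277 × 10^-3 / 0.05000 = 0.1055 mol/L
Dilution factor = 200.0 / 20.05 = 9.975
[Pb2+]_stock = 0.1055 × 9.975 = 1.053 mol/L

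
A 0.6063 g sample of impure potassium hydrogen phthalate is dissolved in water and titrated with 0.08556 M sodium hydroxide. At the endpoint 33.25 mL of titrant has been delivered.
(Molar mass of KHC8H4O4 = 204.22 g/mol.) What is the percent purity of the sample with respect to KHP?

95.82 %

KHC8H4O4 + NaOH → KNaC8H4O4 + H2O
n(NaOH) = 0.03325 L × 0.08556 mol/L = 2.845 × 10^-3 mol
n(KHC8H4O4) = 2.845 × 10^-3 mol (1:1 ratio)
mass of KHC8H4O4 = 2.845 × 10^-3 × 204.22 g/mol = 0.5810 g
% KHC8H4O4 = 0.5810 / 0.6063 × 100 = 95.82 %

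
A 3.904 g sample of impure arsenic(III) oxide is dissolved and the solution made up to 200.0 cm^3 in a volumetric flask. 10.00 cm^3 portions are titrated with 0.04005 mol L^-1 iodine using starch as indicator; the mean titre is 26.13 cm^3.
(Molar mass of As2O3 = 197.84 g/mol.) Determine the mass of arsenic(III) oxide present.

As2O3 + 2 I2 + 2 H2O → As2O5 + 4 HI
n(I2) per titration = 0.02613 × 0.04005 = 1.047 × 10^-3 mol
From the 1:2 ratio, n(As2O3) in each aliquot = 1/2 × 1.047 × 10^-3 = 5.233 × 10^-4 mol
n(As2O3) in the whole flask = 5.233 × 10^-4 × 200.0/10.00 = 0.01047 mol
mass of As2O3 = 0.01047 × 197.84 = 2.070 g

2.070 g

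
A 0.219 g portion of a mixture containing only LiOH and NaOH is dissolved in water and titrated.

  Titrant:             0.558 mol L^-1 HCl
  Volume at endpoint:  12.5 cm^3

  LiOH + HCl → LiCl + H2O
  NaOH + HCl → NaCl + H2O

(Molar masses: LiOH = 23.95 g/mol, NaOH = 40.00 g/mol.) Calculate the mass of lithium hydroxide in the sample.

n(HCl) = 0.0125 × 0.558 = 6.98 × 10^-3 mol
Let x = n(LiOH), y = n(NaOH).
Titrant: 1x + 1y = 6.98 × 10^-3;  mass: 23.95x + 40.00y = 0.219
Solving, x = 3.74 × 10^-3 mol, y = 3.24 × 10^-3 mol
mass of LiOH = 3.74 × 10^-3 × 23.95 = 0.0895 g

0.0895 g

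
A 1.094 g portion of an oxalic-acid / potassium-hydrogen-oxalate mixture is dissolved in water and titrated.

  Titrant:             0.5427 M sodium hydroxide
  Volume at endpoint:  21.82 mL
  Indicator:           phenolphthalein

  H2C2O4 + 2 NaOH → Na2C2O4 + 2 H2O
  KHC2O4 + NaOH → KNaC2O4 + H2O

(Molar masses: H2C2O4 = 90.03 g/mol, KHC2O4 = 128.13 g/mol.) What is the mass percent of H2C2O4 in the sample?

20.95 %

n(NaOH) = 0.02182 × 0.5427 = 0.01184 mol
Let x = n(H2C2O4), y = n(KHC2O4).
Titrant: 2x + 1y = 0.01184;  mass: 90.03x + 128.13y = 1.094
Solving, x = 2.546 × 10^-3 mol, y = 6.749 × 10^-3 mol
mass of H2C2O4 = 2.546 × 10^-3 × 90.03 = 0.2292 g
% H2C2O4 = 0.2292 / 1.094 × 100 = 20.95 %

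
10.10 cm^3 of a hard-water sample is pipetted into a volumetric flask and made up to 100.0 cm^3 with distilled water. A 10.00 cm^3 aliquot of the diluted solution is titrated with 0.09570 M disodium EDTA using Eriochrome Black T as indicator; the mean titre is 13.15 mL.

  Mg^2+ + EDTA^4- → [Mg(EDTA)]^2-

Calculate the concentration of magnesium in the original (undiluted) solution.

1.246 M

n(EDTA) = 0.01315 × 0.09570 = 1.258 × 10^-3 mol
n(Mg2+) in the aliquot = 1.258 × 10^-3 mol (1:1 ratio)
[Mg2+]_dilute = 1.258 × 10^-3 / 0.01000 = 0.1258 mol/L
Dilution factor = 100.0 / 10.10 = 9.901
[Mg2+]_stock = 0.1258 × 9.901 = 1.246 mol/L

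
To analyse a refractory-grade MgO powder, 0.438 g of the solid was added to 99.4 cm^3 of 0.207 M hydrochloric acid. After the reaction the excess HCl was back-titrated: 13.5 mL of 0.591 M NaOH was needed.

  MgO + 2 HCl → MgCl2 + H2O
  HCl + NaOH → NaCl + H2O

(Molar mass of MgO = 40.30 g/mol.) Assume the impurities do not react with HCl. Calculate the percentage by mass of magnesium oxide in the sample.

58.0 %

n(HCl) added = 0.0994 × 0.207 = 0.0206 mol
n(NaOH) used in back-titration = 0.0135 × 0.591 = 7.98 × 10^-3 mol
n(HCl) left over = 7.98 × 10^-3 mol (1:1 ratio)
n(HCl) consumed by analyte = 0.0206 − 7.98 × 10^-3 = 0.0126 mol
From the 1:2 ratio, n(MgO) = 1/2 × 0.0126 = 6.30 × 10^-3 mol
mass of MgO = 6.30 × 10^-3 × 40.30 = 0.254 g
% MgO = 0.254 / 0.438 × 100 = 58.0 %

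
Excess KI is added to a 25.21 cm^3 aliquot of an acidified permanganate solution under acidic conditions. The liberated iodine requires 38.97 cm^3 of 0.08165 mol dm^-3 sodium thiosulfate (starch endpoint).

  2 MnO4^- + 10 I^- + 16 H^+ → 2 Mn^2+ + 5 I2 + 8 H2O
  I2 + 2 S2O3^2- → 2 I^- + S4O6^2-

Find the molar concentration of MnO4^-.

0.02524 mol/L

n(S2O3^2-) = 0.03897 × 0.08165 = 3.182 × 10^-3 mol
n(I2) = n(S2O3^2-)/2 = 1.591 × 10^-3 mol
From the 2:5 ratio, n(MnO4^-) in the aliquot = 2/5 × 1.591 × 10^-3 = 6.364 × 10^-4 mol
[MnO4^-] = 6.364 × 10^-4 / 0.02521 = 0.02524 mol/L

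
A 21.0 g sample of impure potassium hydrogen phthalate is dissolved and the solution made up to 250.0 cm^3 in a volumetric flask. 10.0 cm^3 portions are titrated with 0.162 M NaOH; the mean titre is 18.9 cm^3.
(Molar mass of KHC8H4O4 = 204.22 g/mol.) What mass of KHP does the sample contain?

15.6 g

KHC8H4O4 + NaOH → KNaC8H4O4 + H2O
n(NaOH) per titration = 0.0189 × 0.162 = 3.06 × 10^-3 mol
n(KHC8H4O4) in each aliquot = 3.06 × 10^-3 mol (1:1 ratio)
n(KHC8H4O4) in the whole flask = 3.06 × 10^-3 × 250.0/10.0 = 0.0765 mol
mass of KHC8H4O4 = 0.0765 × 204.22 = 15.6 g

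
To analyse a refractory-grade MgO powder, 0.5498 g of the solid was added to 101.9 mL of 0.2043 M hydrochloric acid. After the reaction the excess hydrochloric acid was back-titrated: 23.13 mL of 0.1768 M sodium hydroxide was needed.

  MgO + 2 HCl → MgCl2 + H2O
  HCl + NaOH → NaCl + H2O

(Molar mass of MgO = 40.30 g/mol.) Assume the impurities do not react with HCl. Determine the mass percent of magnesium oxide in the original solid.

n(HCl) added = 0.1019 × 0.2043 = 0.02082 mol
n(NaOH) used in back-titration = 0.02313 × 0.1768 = 4.089 × 10^-3 mol
n(HCl) left over = 4.089 × 10^-3 mol (1:1 ratio)
n(HCl) consumed by analyte = 0.02082 − 4.089 × 10^-3 = 0.01673 mol
From the 1:2 ratio, n(MgO) = 1/2 × 0.01673 = 8.364 × 10^-3 mol
mass of MgO = 8.364 × 10^-3 × 40.30 = 0.3371 g
% MgO = 0.3371 / 0.5498 × 100 = 61.31 %

61.31 %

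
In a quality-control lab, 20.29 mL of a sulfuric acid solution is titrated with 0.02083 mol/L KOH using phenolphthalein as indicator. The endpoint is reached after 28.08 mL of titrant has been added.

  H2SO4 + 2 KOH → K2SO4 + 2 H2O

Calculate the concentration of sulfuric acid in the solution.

n(KOH) = 0.02808 L × 0.02083 mol/L = 5.849 × 10^-4 mol
From the 1:2 mole ratio, n(H2SO4) = 1/2 × 5.849 × 10^-4 = 2.925 × 10^-4 mol
[H2SO4] = 2.925 × 10^-4 mol / 0.02029 L = 0.01441 mol/L

0.01441 mol/L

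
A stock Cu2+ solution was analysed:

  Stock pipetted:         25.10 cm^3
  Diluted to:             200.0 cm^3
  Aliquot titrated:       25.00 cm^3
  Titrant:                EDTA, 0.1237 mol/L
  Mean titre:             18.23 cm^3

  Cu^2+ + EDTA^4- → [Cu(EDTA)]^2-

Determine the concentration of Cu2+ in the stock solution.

n(EDTA) = 0.01823 × 0.1237 = 2.255 × 10^-3 mol
n(Cu2+) in the aliquot = 2.255 × 10^-3 mol (1:1 ratio)
[Cu2+]_dilute = 2.255 × 10^-3 / 0.02500 = 0.09020 mol/L
Dilution factor = 200.0 / 25.10 = 7.968
[Cu2+]_stock = 0.09020 × 7.968 = 0.7187 mol/L

0.7187 mol/L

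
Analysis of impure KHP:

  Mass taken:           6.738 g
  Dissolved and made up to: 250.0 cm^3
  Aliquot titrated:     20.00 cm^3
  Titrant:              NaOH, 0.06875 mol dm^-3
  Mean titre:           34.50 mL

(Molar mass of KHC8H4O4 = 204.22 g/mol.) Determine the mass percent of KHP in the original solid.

KHC8H4O4 + NaOH → KNaC8H4O4 + H2O
n(NaOH) per titration = 0.03450 × 0.06875 = 2.372 × 10^-3 mol
n(KHC8H4O4) in each aliquot = 2.372 × 10^-3 mol (1:1 ratio)
n(KHC8H4O4) in the whole flask = 2.372 × 10^-3 × 250.0/20.00 = 0.02965 mol
mass of KHC8H4O4 = 0.02965 × 204.22 = 6.055 g
% KHC8H4O4 = 6.055 / 6.738 × 100 = 89.86 %

89.86 %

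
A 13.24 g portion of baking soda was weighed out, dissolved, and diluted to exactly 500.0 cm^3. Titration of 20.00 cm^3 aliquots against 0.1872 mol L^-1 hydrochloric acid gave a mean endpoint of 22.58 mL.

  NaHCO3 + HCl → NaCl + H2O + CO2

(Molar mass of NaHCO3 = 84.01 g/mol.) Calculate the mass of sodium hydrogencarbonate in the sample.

8.878 g

n(HCl) per titration = 0.02258 × 0.1872 = 4.227 × 10^-3 mol
n(NaHCO3) in each aliquot = 4.227 × 10^-3 mol (1:1 ratio)
n(NaHCO3) in the whole flask = 4.227 × 10^-3 × 500.0/20.00 = 0.1057 mol
mass of NaHCO3 = 0.1057 × 84.01 = 8.878 g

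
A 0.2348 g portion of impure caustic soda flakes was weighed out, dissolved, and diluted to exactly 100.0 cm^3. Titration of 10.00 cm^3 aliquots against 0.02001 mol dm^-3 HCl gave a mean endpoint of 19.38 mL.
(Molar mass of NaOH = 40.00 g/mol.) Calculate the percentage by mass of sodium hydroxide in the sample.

66.06 %

NaOH + HCl → NaCl + H2O
n(HCl) per titration = 0.01938 × 0.02001 = 3.878 × 10^-4 mol
n(NaOH) in each aliquot = 3.878 × 10^-4 mol (1:1 ratio)
n(NaOH) in the whole flask = 3.878 × 10^-4 × 100.0/10.00 = 3.878 × 10^-3 mol
mass of NaOH = 3.878 × 10^-3 × 40.00 = 0.1551 g
% NaOH = 0.1551 / 0.2348 × 100 = 66.06 %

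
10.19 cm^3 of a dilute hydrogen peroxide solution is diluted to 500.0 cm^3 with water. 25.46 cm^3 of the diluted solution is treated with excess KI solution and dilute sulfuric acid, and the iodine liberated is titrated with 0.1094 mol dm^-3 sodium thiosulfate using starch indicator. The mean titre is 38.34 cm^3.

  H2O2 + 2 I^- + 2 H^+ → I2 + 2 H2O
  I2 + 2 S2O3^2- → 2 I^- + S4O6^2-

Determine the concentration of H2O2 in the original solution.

n(S2O3^2-) = 0.03834 × 0.1094 = 4.194 × 10^-3 mol
n(I2) = n(S2O3^2-)/2 = 2.097 × 10^-3 mol
n(H2O2) in the aliquot = 2.097 × 10^-3 mol (1:1 ratio)
[H2O2]_dilute = 2.097 × 10^-3 / 0.02546 = 0.08237 mol/L
[H2O2]_original = 0.08237 × 500.0/10.19 = 4.042 mol/L

4.042 mol/L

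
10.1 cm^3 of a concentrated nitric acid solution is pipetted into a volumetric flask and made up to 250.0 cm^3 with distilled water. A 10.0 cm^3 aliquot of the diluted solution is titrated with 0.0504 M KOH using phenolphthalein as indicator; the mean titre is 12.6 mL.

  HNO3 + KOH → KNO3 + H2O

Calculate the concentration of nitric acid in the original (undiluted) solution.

1.57 M

n(KOH) = 0.0126 × 0.0504 = 6.35 × 10^-4 mol
n(HNO3) in the aliquot = 6.35 × 10^-4 mol (1:1 ratio)
[HNO3]_dilute = 6.35 × 10^-4 / 0.0100 = 0.0635 mol/L
Dilution factor = 250.0 / 10.1 = 24.75
[HNO3]_stock = 0.0635 × 24.75 = 1.57 mol/L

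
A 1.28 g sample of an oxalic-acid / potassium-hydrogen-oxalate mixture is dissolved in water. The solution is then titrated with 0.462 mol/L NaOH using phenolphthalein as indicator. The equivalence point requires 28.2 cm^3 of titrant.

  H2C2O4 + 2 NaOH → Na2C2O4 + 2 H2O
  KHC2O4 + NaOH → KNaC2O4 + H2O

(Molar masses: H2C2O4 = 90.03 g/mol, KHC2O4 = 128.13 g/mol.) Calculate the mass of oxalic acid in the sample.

n(NaOH) = 0.0282 × 0.462 = 0.0130 mol
Let x = n(H2C2O4), y = n(KHC2O4).
Titrant: 2x + 1y = 0.0130;  mass: 90.03x + 128.13y = 1.28
Solving, x = 2.34 × 10^-3 mol, y = 8.34 × 10^-3 mol
mass of H2C2O4 = 2.34 × 10^-3 × 90.03 = 0.211 g

0.211 g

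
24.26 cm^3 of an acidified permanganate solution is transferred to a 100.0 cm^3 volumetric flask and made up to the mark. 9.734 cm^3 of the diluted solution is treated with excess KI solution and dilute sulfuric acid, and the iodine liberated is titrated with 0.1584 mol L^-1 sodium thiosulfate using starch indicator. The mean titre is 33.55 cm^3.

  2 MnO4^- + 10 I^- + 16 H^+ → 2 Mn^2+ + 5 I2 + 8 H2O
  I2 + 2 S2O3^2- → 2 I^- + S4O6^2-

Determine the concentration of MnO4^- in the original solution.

n(S2O3^2-) = 0.03355 × 0.1584 = 5.314 × 10^-3 mol
n(I2) = n(S2O3^2-)/2 = 2.657 × 10^-3 mol
From the 2:5 ratio, n(MnO4^-) in the aliquot = 2/5 × 2.657 × 10^-3 = 1.063 × 10^-3 mol
[MnO4^-]_dilute = 1.063 × 10^-3 / 0.009734 = 0.1092 mol/L
[MnO4^-]_original = 0.1092 × 100.0/24.26 = 0.4501 mol/L

0.4501 mol/L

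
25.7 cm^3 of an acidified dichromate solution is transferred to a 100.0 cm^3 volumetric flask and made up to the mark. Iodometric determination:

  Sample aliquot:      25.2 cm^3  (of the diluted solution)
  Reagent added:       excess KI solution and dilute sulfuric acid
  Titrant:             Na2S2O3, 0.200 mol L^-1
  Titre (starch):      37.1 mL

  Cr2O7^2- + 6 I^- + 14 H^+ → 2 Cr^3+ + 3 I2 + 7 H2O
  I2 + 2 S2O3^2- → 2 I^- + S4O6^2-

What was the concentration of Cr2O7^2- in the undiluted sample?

n(S2O3^2-) = 0.0371 × 0.200 = 7.42 × 10^-3 mol
n(I2) = n(S2O3^2-)/2 = 3.71 × 10^-3 mol
From the 1:3 ratio, n(Cr2O7^2-) in the aliquot = 1/3 × 3.71 × 10^-3 = 1.24 × 10^-3 mol
[Cr2O7^2-]_dilute = 1.24 × 10^-3 / 0.0252 = 0.0491 mol/L
[Cr2O7^2-]_original = 0.0491 × 100.0/25.7 = 0.191 mol/L

0.191 mol/L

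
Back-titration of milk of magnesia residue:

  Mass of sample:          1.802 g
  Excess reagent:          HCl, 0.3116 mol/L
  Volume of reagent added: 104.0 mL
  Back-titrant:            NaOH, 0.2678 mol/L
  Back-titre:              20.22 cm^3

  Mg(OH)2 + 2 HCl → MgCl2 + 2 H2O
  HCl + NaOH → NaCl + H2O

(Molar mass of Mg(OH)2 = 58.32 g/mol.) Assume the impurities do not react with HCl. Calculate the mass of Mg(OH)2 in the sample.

0.7871 g

n(HCl) added = 0.1040 × 0.3116 = 0.03241 mol
n(NaOH) used in back-titration = 0.02022 × 0.2678 = 5.415 × 10^-3 mol
n(HCl) left over = 5.415 × 10^-3 mol (1:1 ratio)
n(HCl) consumed by analyte = 0.03241 − 5.415 × 10^-3 = 0.02699 mol
From the 1:2 ratio, n(Mg(OH)2) = 1/2 × 0.02699 = 0.01350 mol
mass of Mg(OH)2 = 0.01350 × 58.32 = 0.7871 g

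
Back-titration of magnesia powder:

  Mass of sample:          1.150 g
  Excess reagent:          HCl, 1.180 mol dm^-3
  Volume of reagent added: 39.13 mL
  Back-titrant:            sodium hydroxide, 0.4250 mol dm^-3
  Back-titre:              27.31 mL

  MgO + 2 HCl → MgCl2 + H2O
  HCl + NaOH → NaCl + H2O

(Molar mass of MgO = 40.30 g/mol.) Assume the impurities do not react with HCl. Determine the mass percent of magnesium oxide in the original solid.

60.57 %

n(HCl) added = 0.03913 × 1.180 = 0.04617 mol
n(NaOH) used in back-titration = 0.02731 × 0.4250 = 0.01161 mol
n(HCl) left over = 0.01161 mol (1:1 ratio)
n(HCl) consumed by analyte = 0.04617 − 0.01161 = 0.03457 mol
From the 1:2 ratio, n(MgO) = 1/2 × 0.03457 = 0.01728 mol
mass of MgO = 0.01728 × 40.30 = 0.6965 g
% MgO = 0.6965 / 1.150 × 100 = 60.57 %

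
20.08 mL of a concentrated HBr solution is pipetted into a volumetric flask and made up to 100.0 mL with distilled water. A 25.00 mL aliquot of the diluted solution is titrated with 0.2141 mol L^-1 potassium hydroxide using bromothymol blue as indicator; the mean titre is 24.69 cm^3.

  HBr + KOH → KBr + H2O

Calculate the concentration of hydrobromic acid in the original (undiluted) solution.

n(KOH) = 0.02469 × 0.2141 = 5.286 × 10^-3 mol
n(HBr) in the aliquot = 5.286 × 10^-3 mol (1:1 ratio)
[HBr]_dilute = 5.286 × 10^-3 / 0.02500 = 0.2114 mol/L
Dilution factor = 100.0 / 20.08 = 4.980
[HBr]_stock = 0.2114 × 4.980 = 1.053 mol/L

1.053 mol/L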